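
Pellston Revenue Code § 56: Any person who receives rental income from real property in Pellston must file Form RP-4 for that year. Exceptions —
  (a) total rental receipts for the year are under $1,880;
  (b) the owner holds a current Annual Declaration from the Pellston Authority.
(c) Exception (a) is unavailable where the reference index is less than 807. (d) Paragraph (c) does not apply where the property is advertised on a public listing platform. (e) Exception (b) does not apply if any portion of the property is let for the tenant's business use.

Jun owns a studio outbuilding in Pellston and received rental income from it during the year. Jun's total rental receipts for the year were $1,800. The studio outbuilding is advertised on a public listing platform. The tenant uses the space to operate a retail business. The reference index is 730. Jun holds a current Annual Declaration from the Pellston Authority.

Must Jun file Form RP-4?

Exception (a) is satisfied on its face — total rental receipts for the year are $1,800, under the $1,880 limit. Under paragraphs (c)–(d): (c) would limit (a) — the reference index is 730, less than the 807 limit — but (d) sets (c) aside: (d) is engaged — the property is publicly advertised. Exception (a) stands.
Exception (b): a current Annual Declaration is held — every condition holds. Turning to paragraph (e): (e) operates against (b): the space is let for business use. (b) is therefore removed.

No — exception (a) applies; Jun is not required to file Form RP-4.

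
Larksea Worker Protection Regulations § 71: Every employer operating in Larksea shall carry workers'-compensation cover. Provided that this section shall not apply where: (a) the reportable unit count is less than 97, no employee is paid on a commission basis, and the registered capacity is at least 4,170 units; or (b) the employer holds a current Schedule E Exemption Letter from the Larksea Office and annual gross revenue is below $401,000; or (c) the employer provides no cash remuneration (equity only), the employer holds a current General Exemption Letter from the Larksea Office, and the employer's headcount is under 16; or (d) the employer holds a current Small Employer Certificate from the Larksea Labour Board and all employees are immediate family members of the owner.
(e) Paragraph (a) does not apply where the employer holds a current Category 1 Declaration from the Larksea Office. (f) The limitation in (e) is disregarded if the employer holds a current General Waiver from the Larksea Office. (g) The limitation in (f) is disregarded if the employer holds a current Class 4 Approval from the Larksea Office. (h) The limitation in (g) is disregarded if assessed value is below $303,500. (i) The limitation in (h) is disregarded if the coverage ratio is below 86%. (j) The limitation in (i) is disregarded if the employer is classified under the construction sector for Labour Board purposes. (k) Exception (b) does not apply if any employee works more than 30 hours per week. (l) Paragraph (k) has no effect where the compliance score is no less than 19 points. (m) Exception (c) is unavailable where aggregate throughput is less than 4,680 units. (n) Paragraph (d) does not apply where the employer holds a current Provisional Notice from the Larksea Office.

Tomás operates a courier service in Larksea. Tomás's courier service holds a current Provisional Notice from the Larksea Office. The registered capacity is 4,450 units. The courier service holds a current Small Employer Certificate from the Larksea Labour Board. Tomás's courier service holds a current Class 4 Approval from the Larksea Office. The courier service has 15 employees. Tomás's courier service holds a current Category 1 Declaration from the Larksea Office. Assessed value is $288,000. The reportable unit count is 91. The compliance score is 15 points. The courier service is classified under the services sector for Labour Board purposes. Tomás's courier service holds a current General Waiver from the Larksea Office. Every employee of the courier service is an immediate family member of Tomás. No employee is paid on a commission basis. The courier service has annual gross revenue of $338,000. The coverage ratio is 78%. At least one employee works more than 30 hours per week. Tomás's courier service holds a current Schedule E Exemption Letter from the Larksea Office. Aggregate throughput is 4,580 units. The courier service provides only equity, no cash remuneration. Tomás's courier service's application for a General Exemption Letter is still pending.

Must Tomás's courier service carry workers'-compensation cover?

Yes — Tomás's courier service must carry workers'-compensation cover.

Exception (a)'s conditions are all satisfied: the reportable unit count is 91, less than the 97 limit; no employee is paid on commission; the registered capacity is 4,450 units, meeting the 4,170 units threshold. Turning to paragraphs (e)–(j): (e) applies — a current Category 1 Declaration is held. (f) would limit (e) — a current General Waiver is held — but (g) sets (f) aside: (g) operates against (f): a current Class 4 Approval is held. (h) would limit (g) — assessed value is $288,000, below the $303,500 limit — but (i) sets (h) aside: (i) is engaged — the coverage ratio is 78%, below the 86% limit. (j), which would lift (i), is not triggered — the courier service is classified under the services sector. So (a) is unavailable.
All of (b)'s requirements are met (a current Schedule E Exemption Letter is held; annual gross revenue is $338,000, below the $401,000 limit). But: (k) applies — at least one employee exceeds 30 hours/week. (l) is not engaged (the compliance score is 15 points, short of 19 points), so (k) stands. Exception (b) does not apply.
Exception (c) does not apply: there is no General Exemption Letter in force.
Exception (d)'s conditions are all satisfied: a current Small Employer Certificate is held; every employee is an immediate family member. But: (n) operates — a current Provisional Notice is held. (d) is therefore removed.
Every exception is unavailable, so the rule governs.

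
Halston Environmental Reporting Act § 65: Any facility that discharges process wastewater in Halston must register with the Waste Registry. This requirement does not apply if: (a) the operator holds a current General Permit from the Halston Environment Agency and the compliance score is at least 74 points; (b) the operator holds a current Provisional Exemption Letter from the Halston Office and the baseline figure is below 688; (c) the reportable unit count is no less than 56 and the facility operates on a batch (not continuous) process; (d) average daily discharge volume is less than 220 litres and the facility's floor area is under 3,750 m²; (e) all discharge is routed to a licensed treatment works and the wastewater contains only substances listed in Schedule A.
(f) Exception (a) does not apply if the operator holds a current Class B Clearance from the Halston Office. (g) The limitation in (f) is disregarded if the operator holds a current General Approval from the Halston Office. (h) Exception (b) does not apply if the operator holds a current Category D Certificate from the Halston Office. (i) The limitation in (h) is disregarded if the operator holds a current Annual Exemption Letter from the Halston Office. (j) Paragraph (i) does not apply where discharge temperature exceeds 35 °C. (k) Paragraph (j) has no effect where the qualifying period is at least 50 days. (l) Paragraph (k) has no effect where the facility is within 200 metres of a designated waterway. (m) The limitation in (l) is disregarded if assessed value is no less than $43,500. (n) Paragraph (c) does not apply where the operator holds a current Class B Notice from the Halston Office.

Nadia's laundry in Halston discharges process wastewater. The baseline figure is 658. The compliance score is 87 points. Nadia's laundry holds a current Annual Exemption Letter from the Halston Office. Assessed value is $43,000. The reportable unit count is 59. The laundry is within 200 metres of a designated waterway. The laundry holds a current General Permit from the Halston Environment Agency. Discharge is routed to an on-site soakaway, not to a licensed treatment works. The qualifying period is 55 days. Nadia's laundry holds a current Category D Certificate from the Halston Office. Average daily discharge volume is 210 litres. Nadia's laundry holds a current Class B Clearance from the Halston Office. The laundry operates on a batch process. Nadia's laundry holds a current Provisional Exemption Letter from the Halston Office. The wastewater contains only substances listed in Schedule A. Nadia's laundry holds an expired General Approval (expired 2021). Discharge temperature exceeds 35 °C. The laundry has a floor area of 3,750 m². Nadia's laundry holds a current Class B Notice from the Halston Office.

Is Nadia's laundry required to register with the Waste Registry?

Yes — Nadia's laundry must register with the Waste Registry.

Exception (a): a current General Permit is held; the compliance score is 87 points, meeting the 74 points threshold — every condition holds. However, paragraphs (f)–(g) must be considered: (f) is triggered — a current Class B Clearance is held. (g) is not triggered (the General Approval is not current), so (f) stands. Exception (a) does not apply.
Exception (b) is satisfied on its face — a current Provisional Exemption Letter is held; the baseline figure is 658, below the 688 limit. However, paragraphs (h)–(m) must be considered: (h) operates against (b): a current Category D Certificate is held. (i) would limit (h) — a current Annual Exemption Letter is held — but (j) sets (i) aside: (j) is engaged — discharge temperature exceeds 35 °C. (k) would limit (j) — the qualifying period is 55 days, meeting the 50 days threshold — but (l) sets (k) aside: (l) is triggered — the laundry is within 200 m of a designated waterway. (m) does not operate here (assessed value is $43,000, short of $43,500), so (l) stands. So (b) is unavailable.
Exception (c): the reportable unit count is 59, meeting the 56 threshold; the facility operates on a batch process — every condition holds. However, paragraph (n) must be considered: (n) operates against (c): a current Class B Notice is held. Exception (c) does not apply.
Exception (d) does not apply: the facility's floor area is 3,750 m², not under 3,750 m².
Exception (e) requires that all discharge is routed to a licensed treatment works; but discharge is not routed to a licensed treatment works, so (e) is unavailable.
No exception applies. The general rule governs.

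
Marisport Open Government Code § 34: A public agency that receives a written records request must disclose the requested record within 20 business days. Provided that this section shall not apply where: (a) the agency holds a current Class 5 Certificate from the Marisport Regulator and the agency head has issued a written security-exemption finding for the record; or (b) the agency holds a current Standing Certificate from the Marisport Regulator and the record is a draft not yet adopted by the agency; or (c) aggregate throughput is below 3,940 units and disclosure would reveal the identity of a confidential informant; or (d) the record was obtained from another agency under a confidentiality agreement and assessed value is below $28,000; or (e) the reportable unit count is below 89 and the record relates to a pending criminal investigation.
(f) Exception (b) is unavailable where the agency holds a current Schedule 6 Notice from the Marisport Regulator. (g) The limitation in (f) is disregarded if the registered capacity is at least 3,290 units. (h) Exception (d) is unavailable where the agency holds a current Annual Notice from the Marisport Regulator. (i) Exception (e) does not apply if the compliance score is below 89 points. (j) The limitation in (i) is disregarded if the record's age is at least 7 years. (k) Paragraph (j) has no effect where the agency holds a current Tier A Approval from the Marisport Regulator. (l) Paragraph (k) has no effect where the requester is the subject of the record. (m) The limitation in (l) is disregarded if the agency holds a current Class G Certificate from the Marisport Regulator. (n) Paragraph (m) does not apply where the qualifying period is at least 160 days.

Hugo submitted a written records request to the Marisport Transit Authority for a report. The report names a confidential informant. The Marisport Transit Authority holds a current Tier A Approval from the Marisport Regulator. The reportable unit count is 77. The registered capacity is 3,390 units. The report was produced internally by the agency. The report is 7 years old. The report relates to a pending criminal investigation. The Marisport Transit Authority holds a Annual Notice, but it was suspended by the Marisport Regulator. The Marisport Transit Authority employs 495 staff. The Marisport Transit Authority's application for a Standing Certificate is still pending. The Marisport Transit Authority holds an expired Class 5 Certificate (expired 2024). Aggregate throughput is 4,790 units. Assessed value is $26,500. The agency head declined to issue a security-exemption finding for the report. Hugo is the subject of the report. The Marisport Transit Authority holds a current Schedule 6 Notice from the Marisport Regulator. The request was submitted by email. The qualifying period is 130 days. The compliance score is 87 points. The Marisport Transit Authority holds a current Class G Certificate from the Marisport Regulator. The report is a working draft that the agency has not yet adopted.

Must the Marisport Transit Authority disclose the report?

Exception (a) requires that the agency holds a current Class 5 Certificate from the Marisport Regulator; but the Class 5 Certificate is not current, so (a) is unavailable.
Exception (b) requires that the agency holds a current Standing Certificate from the Marisport Regulator; but the Standing Certificate is not current, so (b) is unavailable.
Exception (c) does not apply: aggregate throughput is 4,790 units, not below 3,940 units.
Exception (d) does not apply: the report was produced internally.
All of (e)'s requirements are met (the reportable unit count is 77, below the 89 limit; the report relates to a pending investigation). However, paragraphs (i)–(n) must be considered: (i) operates against (e): the compliance score is 87 points, below the 89 points limit. (j) applies (the record's age is 7 years, meeting the 7 years threshold), but is overridden by (k): (k) operates against (j): a current Tier A Approval is held. (l) would limit (k) — Hugo is the subject of the report — but (m) sets (l) aside: (m) applies — a current Class G Certificate is held. (n) is not engaged (the qualifying period is 130 days, short of 160 days), so (m) stands. (e) is therefore removed.
Every exception is unavailable, so the rule governs.

Yes — the Marisport Transit Authority must disclose the report.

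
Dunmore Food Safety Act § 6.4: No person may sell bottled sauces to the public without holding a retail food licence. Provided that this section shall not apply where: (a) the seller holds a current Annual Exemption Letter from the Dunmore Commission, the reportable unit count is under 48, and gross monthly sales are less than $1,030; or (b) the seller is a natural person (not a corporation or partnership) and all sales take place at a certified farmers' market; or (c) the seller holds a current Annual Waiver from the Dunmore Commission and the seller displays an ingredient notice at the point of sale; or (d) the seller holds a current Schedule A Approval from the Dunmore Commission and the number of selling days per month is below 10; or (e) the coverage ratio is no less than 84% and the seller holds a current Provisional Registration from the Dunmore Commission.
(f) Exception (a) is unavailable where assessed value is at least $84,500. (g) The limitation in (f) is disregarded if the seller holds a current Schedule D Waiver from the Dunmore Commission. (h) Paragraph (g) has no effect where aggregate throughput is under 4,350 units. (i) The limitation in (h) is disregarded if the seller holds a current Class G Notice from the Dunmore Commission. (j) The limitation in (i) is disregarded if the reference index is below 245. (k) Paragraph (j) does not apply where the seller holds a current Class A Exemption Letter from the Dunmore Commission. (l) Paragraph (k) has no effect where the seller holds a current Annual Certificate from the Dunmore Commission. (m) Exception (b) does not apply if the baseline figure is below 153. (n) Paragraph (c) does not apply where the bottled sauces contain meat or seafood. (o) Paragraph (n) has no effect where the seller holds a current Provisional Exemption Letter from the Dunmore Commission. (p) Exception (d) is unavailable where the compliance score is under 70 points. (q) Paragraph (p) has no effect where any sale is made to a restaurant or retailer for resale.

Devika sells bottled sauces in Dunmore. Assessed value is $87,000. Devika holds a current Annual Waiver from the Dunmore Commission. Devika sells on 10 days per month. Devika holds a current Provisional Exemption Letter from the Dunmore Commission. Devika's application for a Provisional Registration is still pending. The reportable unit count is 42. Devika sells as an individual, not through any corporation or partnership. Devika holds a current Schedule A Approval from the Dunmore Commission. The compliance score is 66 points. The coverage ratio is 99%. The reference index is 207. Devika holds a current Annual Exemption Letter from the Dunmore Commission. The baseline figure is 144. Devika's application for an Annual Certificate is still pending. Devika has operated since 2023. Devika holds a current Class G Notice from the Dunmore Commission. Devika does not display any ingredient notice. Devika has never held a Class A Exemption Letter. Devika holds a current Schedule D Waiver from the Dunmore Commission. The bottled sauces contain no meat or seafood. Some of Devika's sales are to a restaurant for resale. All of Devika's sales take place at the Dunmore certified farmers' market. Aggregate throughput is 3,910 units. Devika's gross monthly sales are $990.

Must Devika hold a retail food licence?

Exception (a)'s conditions are all satisfied: a current Annual Exemption Letter is held; the reportable unit count is 42, under the 48 limit; gross monthly sales are $990, less than the $1,030 limit. But applying paragraphs (f)–(l): (f) is engaged — assessed value is $87,000, meeting the $84,500 threshold. (g) would limit (f) — a current Schedule D Waiver is held — but (h) sets (g) aside: (h) operates against (g): aggregate throughput is 3,910 units, under the 4,350 units limit. (i) applies (a current Class G Notice is held), but is itself disapplied by (j): (j) operates against (i): the reference index is 207, below the 245 limit. (k), which would lift (j), is not engaged — the Class A Exemption Letter is not current. (a) is therefore removed.
Exception (b) is satisfied on its face — the seller is a natural person; all sales are at a certified farmers' market. But: (m) is engaged — the baseline figure is 144, below the 153 limit. So (b) is unavailable.
Exception (c) fails — no ingredient notice is displayed.
Exception (d) fails — the number of selling days per month is 10, not below 10.
Exception (e) does not apply: the Provisional Registration is not current.
None of the exceptions is available; § 6.4 applies in full.

Yes — Devika must hold a retail food licence.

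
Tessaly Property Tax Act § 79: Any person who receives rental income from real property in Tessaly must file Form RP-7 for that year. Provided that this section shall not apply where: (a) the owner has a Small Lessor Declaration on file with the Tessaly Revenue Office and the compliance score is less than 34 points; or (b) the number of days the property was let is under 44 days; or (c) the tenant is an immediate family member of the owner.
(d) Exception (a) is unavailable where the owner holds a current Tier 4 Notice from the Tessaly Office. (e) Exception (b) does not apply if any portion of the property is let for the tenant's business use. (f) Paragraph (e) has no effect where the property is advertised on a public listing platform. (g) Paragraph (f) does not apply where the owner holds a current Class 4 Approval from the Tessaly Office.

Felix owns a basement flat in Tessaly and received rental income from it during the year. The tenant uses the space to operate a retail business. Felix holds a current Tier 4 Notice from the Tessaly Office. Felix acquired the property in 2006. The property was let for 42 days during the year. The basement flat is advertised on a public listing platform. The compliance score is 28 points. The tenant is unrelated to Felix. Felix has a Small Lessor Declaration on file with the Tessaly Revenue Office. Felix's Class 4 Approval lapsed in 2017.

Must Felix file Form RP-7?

Exception (a) is satisfied on its face — a Small Lessor Declaration is on file; the compliance score is 28 points, less than the 34 points limit. But: (d) is triggered — a current Tier 4 Notice is held. (a) is therefore removed.
Exception (b): the number of days the property was let is 42 days, under the 44 days limit — every condition holds. Under paragraphs (e)–(g): (e) would limit (b) — the space is let for business use — but (f) sets (e) aside: (f) operates against (e): the property is publicly advertised. (g) is not triggered (there is no Class 4 Approval in force), so (f) stands. So (b) applies.
Exception (c) does not apply: the tenant is unrelated to the owner.

No — exception (b) applies; Felix is not required to file Form RP-7.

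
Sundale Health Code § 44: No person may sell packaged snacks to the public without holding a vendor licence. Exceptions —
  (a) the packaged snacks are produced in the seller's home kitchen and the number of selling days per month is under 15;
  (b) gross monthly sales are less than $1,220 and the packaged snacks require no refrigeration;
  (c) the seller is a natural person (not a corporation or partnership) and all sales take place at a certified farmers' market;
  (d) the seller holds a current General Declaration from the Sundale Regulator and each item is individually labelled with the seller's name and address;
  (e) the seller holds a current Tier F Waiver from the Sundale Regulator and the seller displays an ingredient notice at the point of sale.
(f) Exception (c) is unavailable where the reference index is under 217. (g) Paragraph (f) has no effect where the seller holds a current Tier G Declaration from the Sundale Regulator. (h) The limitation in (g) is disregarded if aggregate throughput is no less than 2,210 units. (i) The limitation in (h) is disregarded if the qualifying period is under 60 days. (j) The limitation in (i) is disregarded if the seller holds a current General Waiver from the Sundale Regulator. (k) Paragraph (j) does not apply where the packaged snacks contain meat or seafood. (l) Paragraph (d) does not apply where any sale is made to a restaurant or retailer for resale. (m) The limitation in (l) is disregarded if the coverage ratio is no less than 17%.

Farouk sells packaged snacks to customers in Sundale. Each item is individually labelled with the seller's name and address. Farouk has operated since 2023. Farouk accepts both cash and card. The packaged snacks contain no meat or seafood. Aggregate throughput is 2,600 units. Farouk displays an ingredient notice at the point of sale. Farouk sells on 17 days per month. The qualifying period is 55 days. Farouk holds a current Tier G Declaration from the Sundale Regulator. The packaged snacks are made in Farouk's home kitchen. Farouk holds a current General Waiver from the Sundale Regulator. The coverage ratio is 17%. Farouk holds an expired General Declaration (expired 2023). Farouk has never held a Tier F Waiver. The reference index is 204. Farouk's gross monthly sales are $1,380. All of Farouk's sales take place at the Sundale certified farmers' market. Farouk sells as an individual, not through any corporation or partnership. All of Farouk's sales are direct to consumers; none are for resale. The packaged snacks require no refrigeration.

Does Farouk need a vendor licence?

Yes — Farouk must hold a vendor licence.

Exception (a) does not apply: the number of selling days per month is 17, not under 15.
Exception (b) fails — gross monthly sales are $1,380, not less than $1,220.
Exception (c)'s conditions are all satisfied: the seller is a natural person; all sales are at a certified farmers' market. But: (f) operates against (c): the reference index is 204, under the 217 limit. (g) applies (a current Tier G Declaration is held), but is itself disapplied by (h): (h) is triggered — aggregate throughput is 2,600 units, meeting the 2,210 units threshold. (i) would limit (h) — the qualifying period is 55 days, under the 60 days limit — but (j) sets (i) aside: (j) is triggered — a current General Waiver is held. (k), which would lift (j), is not triggered — the packaged snacks contain no meat or seafood. Exception (c) does not apply.
Exception (d) requires that the seller holds a current General Declaration from the Sundale Regulator; but no current General Declaration is held, so (d) is unavailable.
Exception (e) does not apply: the Tier F Waiver is not current.
No exception is made out. Farouk falls within the general rule.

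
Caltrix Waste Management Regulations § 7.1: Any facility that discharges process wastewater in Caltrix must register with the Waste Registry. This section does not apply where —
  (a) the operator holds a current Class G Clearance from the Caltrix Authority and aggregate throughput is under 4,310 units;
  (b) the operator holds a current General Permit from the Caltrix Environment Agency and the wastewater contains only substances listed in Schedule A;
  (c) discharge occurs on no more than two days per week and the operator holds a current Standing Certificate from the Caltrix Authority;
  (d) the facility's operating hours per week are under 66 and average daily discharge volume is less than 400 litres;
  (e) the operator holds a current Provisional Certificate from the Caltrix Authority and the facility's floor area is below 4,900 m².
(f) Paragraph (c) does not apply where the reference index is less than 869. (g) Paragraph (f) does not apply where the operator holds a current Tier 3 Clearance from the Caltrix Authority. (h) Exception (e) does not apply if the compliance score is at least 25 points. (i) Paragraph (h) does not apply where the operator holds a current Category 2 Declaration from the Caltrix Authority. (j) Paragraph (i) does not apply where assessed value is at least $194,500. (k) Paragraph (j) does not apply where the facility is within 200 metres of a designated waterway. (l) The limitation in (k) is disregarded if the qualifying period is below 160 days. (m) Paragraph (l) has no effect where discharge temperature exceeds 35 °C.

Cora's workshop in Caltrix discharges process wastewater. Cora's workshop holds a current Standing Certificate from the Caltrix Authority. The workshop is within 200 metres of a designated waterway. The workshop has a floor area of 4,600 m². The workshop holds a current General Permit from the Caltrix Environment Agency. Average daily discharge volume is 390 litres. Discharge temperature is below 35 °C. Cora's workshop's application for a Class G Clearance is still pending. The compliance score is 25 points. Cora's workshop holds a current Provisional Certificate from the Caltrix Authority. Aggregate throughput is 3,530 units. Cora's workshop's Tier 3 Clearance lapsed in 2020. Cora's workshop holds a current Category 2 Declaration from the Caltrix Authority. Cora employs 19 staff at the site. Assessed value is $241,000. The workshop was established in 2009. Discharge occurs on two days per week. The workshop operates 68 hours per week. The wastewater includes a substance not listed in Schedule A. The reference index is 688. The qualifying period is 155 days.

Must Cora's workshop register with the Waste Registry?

Exception (a) requires that the operator holds a current Class G Clearance from the Caltrix Authority; but there is no Class G Clearance in force, so (a) is unavailable.
Exception (b) requires that the wastewater contains only substances listed in Schedule A; but the wastewater includes a non-Schedule-A substance, so (b) is unavailable.
Exception (c) is satisfied on its face — discharge occurs on no more than two days per week; a current Standing Certificate is held. But applying paragraphs (f)–(g): (f) operates against (c): the reference index is 688, less than the 869 limit. (g), which would lift (f), does not operate here — no current Tier 3 Clearance is held. Exception (c) does not apply.
Exception (d) does not apply: the facility's operating hours per week are 68, not under 66.
Exception (e)'s conditions are all satisfied: a current Provisional Certificate is held; the facility's floor area is 4,600 m², below the 4,900 m² limit. But applying paragraphs (h)–(m): (h) is triggered — the compliance score is 25 points, meeting the 25 points threshold. (i) is triggered (a current Category 2 Declaration is held), but is set aside by (j): (j) operates against (i): assessed value is $241,000, meeting the $194,500 threshold. (k) is triggered (the workshop is within 200 m of a designated waterway), but yields to (l): (l) operates against (k): the qualifying period is 155 days, below the 160 days limit. (m), which would lift (l), is not triggered — discharge temperature is below 35 °C. Exception (e) does not apply.
Every exception is unavailable, so the rule governs.

Yes — Cora's workshop must register with the Waste Registry.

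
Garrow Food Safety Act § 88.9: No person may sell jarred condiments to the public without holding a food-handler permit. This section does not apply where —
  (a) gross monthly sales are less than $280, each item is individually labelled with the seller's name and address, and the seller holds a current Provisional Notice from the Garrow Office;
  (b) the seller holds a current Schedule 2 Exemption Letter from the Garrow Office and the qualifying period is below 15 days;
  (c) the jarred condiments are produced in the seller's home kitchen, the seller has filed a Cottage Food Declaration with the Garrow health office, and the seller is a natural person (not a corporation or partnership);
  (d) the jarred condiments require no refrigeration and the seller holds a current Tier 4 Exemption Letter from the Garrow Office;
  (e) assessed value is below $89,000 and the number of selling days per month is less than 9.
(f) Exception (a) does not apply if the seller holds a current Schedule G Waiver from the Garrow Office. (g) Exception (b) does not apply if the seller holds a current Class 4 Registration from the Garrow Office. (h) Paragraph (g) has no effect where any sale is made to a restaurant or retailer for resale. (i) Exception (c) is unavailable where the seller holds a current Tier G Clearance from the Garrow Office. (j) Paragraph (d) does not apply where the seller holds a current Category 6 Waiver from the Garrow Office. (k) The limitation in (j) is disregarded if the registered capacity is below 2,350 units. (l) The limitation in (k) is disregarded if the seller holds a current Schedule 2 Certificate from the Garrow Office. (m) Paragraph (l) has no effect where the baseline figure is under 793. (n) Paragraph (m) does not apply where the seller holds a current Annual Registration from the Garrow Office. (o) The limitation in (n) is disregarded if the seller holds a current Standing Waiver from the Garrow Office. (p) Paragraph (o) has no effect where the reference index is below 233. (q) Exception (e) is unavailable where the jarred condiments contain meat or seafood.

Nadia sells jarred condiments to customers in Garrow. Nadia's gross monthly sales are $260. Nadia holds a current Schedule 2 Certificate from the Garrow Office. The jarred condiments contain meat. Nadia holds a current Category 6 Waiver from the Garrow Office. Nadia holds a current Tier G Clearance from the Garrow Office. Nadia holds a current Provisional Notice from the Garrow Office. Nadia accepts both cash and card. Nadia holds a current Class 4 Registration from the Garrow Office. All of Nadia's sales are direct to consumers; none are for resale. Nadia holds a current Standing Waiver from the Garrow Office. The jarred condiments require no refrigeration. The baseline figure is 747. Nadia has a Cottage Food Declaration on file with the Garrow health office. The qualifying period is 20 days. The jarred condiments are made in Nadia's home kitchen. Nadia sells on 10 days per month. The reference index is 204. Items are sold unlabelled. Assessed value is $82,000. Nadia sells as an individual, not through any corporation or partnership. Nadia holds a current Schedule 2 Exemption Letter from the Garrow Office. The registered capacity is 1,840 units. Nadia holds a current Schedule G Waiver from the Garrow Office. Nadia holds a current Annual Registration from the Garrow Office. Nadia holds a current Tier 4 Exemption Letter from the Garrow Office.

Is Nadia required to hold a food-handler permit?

Exception (a) does not apply: items are sold unlabelled.
Exception (b) fails — the qualifying period is 20 days, not below 15 days.
Exception (c)'s conditions are all satisfied: the jarred condiments are home-kitchen produced; a Cottage Food Declaration is on file; the seller is a natural person. Turning to paragraph (i): (i) is engaged — a current Tier G Clearance is held. (c) is therefore removed.
Exception (d) is satisfied on its face — the jarred condiments are shelf-stable; a current Tier 4 Exemption Letter is held. But: (j) is engaged — a current Category 6 Waiver is held. (k) is triggered (the registered capacity is 1,840 units, below the 2,350 units limit), but yields to (l): (l) operates — a current Schedule 2 Certificate is held. (m) would limit (l) — the baseline figure is 747, under the 793 limit — but (n) sets (m) aside: (n) is triggered — a current Annual Registration is held. (o) would limit (n) — a current Standing Waiver is held — but (p) sets (o) aside: (p) is engaged — the reference index is 204, below the 233 limit. (d) is therefore removed.
Exception (e) requires that the number of selling days per month is less than 9; but the number of selling days per month is 10, not less than 9, so (e) is unavailable.
None of the exceptions is available; § 88.9 applies in full.

Yes — Nadia must hold a food-handler permit.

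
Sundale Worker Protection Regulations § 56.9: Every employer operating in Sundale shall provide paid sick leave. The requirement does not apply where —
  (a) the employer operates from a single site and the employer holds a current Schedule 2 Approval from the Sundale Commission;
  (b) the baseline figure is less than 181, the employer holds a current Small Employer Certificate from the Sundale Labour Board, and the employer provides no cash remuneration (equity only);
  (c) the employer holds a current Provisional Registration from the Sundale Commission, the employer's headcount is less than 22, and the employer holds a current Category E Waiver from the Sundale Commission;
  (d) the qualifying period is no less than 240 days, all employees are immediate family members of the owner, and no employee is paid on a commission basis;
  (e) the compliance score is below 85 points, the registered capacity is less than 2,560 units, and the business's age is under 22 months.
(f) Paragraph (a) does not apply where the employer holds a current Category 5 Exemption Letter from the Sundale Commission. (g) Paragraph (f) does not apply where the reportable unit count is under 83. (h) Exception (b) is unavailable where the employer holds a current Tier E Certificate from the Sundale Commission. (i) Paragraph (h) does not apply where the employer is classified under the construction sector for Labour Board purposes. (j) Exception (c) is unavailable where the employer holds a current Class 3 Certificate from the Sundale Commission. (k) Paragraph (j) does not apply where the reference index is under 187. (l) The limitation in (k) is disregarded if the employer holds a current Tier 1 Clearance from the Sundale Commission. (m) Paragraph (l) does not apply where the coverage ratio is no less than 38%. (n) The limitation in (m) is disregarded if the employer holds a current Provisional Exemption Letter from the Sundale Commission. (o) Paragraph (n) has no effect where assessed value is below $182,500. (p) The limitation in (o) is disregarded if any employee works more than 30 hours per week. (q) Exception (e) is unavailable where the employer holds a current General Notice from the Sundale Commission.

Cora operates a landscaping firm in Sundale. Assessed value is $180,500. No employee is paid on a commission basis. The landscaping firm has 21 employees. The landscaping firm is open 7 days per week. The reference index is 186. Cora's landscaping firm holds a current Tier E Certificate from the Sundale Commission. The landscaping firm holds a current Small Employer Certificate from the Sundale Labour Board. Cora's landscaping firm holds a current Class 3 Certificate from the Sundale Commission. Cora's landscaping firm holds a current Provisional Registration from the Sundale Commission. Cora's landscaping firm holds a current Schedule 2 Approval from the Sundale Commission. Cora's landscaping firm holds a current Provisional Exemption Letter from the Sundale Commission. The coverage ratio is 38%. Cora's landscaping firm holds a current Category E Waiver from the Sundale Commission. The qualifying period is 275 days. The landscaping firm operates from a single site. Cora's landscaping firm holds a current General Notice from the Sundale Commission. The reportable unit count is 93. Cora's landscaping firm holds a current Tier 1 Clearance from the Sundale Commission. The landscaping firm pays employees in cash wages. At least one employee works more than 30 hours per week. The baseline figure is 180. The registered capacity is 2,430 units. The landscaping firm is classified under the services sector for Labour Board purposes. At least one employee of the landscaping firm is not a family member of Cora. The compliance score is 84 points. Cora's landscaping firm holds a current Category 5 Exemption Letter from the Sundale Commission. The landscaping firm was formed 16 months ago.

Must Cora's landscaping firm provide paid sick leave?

Yes — Cora's landscaping firm must provide paid sick leave.

Exception (a)'s conditions are all satisfied: the employer operates from a single site; a current Schedule 2 Approval is held. However, paragraphs (f)–(g) must be considered: (f) operates against (a): a current Category 5 Exemption Letter is held. (g) is inapplicable (the reportable unit count is 93, not under 83), so (f) stands. (a) is therefore removed.
Exception (b) fails — employees are paid cash wages.
Exception (c): a current Provisional Registration is held; the employer's headcount is 21, less than the 22 limit; a current Category E Waiver is held — every condition holds. However, paragraphs (j)–(p) must be considered: (j) is engaged — a current Class 3 Certificate is held. (k) is engaged (the reference index is 186, under the 187 limit), but yields to (l): (l) operates — a current Tier 1 Clearance is held. (m) would limit (l) — the coverage ratio is 38%, meeting the 38% threshold — but (n) sets (m) aside: (n) operates against (m): a current Provisional Exemption Letter is held. (o) would limit (n) — assessed value is $180,500, below the $182,500 limit — but (p) sets (o) aside: (p) operates against (o): at least one employee exceeds 30 hours/week. (c) is therefore removed.
Exception (d) does not apply: at least one employee is not a family member.
Exception (e)'s conditions are all satisfied: the compliance score is 84 points, below the 85 points limit; the registered capacity is 2,430 units, less than the 2,560 units limit; the business's age is 16 months, under the 22 months limit. But applying paragraph (q): (q) operates against (e): a current General Notice is held. Exception (e) does not apply.
No exception displaces § 56.9.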